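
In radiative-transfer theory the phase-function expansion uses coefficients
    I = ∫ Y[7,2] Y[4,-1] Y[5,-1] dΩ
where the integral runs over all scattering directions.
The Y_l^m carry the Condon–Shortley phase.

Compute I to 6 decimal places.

Rules hold: Σm=0, L=16 even, 3≤5≤11.
N = 15·9·11 = 1485
Δ = 6!·8!·2!/17! = 1/6126120
Racah Σ t=2..4: t=2:+1/69120 t=3:−1/20736 t=4:+1/69120 = -1/51840
⇒ 3j(7 4 5; 0 0 0)² = 280/21879, sgn +1
Racah Σ t=1..3: t=1:−1/138240 t=2:+1/34560 t=3:−1/103680 = 1/82944
⇒ 3j(7 4 5; 2 -1 -1)² = 125/9724, sgn +1
4πI² = N·(3j₀)²·(3jₘ)² = 131250/537251
I = +1·√(0.244299/4π) = 0.13942996

0.139430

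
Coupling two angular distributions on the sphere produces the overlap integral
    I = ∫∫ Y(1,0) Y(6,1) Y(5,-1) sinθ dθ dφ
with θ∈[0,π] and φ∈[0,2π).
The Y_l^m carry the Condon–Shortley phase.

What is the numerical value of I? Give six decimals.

-0.241725

Rules hold: Σm=0, L=12 even, 5≤5≤7.
N = 3·13·11 = 429
Δ = 2!·0!·10!/13! = 1/858
Racah Σ t=1..1: t=1:−1/14400 = -1/14400
⇒ 3j(1 6 5; 0 0 0)² = 6/143, sgn +1
Racah Σ t=1..1: t=1:−1/17280 = -1/17280
⇒ 3j(1 6 5; 0 1 -1)² = 35/858, sgn -1
4πI² = N·(3j₀)²·(3jₘ)² = 105/143
I = -1·√(0.734266/4π) = -0.24172507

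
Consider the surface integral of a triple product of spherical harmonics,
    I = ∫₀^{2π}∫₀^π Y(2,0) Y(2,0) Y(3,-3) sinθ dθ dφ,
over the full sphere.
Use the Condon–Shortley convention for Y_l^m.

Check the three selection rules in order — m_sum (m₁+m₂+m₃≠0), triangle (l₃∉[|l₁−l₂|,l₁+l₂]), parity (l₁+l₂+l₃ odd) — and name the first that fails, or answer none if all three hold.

m_sum

m₁+m₂+m₃ = 0 + 0 − 3 = -3  ✗
triangle: |2−2|=0 ≤ l₃=3 ≤ 2+2=4
parity: l₁+l₂+l₃ = 7 is odd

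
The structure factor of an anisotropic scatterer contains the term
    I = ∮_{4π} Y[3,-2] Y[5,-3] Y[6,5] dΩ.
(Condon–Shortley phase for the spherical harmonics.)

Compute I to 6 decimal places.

-0.169016

Checks pass: Σm=0; 14 even; l₃=6∈[2,8].
(2·3+1)(2·5+1)(2·6+1) = 1001
Δ: 2! 4! 8! / 15! → 1/675675
sum: t=0:+1/8640 t=1:−1/2304 t=2:+1/8640 = -7/34560
3j²(3 5 6; 0 0 0) = Δ·Π!·Σ² = 7/429  (sign -1)
sum: t=1:−1/120960 t=2:+1/483840 = -1/161280
3j²(3 5 6; -2 -3 5) = Δ·Π!·Σ² = 2/91  (sign +1)
combine: 4πI² = 1001·7/429·2/91 = 14/39
take √, sign -1: I = -0.16901560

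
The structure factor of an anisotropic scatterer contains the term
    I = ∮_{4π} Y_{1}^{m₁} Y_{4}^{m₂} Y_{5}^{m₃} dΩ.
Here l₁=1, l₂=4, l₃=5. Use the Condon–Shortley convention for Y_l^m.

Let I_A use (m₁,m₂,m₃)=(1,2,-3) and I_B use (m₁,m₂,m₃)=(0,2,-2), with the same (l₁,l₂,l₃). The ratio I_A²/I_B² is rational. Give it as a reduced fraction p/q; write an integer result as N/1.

4/3

Same 1,4,5: normalisation and zero-m 3j drop out of the ratio.
A: Δ: 0! 2! 8! / 11! → 1/495; sum: t=0:+1/2880 = 1/2880; 3j²(1 4 5; 1 2 -3) = Δ·Π!·Σ² = 28/495  (sign +1)
B: Δ: 0! 2! 8! / 11! → 1/495; sum: t=0:+1/1440 = 1/1440; 3j²(1 4 5; 0 2 -2) = Δ·Π!·Σ² = 7/165  (sign -1)
I_A²/I_B² = (28/495)/(7/165) = 4/3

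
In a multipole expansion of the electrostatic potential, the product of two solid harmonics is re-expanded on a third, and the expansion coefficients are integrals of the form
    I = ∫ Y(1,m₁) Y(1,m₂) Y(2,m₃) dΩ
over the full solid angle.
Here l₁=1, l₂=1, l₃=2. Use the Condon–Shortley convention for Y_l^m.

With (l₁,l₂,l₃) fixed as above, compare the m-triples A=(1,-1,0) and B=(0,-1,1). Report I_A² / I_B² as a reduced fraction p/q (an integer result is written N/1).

1/3

Shared (l₁,l₂,l₃)=(1,1,2): N and (l;000)² cancel in I_A²/I_B².
A: Δ = 0!·2!·2!/5! = 1/30; Racah Σ t=0..0: t=0:+1/4 = 1/4; ⇒ 3j(1 1 2; 1 -1 0)² = 1/30, sgn +1
B: Δ = 0!·2!·2!/5! = 1/30; Racah Σ t=0..0: t=0:+1/2 = 1/2; ⇒ 3j(1 1 2; 0 -1 1)² = 1/10, sgn -1
I_A²/I_B² = (1/30)/(1/10) = 1/3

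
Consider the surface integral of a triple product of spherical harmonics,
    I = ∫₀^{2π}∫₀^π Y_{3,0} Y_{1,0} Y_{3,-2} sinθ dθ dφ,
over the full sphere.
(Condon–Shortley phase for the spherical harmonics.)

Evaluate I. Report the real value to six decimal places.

0 + 0 − 2 = -2 ≠ 0: azimuthal integral kills it; I = 0

0.000000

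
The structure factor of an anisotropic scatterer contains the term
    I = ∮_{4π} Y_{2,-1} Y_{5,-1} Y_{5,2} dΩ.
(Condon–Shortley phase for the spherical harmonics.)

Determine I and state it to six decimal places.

Rules hold: Σm=0, L=12 even, 3≤5≤7.
N = 5·11·11 = 605
Δ = 2!·2!·8!/13! = 1/38610
Racah Σ t=0..2: t=0:+1/2880 t=1:−1/576 t=2:+1/2880 = -1/960
⇒ 3j(2 5 5; 0 0 0)² = 10/429, sgn +1
Racah Σ t=1..2: t=1:−1/1440 t=2:+1/2880 = -1/2880
⇒ 3j(2 5 5; -1 -1 2)² = 7/715, sgn +1
4πI² = N·(3j₀)²·(3jₘ)² = 70/507
I = +1·√(0.138067/4π) = 0.10481902

0.104819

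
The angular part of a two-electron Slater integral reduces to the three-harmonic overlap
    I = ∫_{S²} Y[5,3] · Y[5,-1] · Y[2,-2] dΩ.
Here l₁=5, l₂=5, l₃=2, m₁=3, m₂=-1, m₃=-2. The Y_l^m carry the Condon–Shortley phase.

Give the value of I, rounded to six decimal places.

0.171169

Rules hold: Σm=0, L=12 even, 0≤2≤10.
N = 11·11·5 = 605
Δ = 8!·2!·2!/13! = 1/38610
Racah Σ t=3..5: t=3:−1/2880 t=4:+1/576 t=5:−1/2880 = 1/960
⇒ 3j(5 5 2; 0 0 0)² = 10/429, sgn +1
Racah Σ t=2..2: t=2:+1/5760 = 1/5760
⇒ 3j(5 5 2; 3 -1 -2)² = 56/2145, sgn +1
4πI² = N·(3j₀)²·(3jₘ)² = 560/1521
I = +1·√(0.368179/4π) = 0.17116875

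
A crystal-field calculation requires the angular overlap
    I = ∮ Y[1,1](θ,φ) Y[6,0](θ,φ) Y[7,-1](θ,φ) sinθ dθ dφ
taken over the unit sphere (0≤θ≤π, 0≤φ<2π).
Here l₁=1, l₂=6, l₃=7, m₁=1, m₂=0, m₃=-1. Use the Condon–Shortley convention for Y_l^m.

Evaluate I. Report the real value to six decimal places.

-0.185147

Checks pass: Σm=0; 14 even; l₃=7∈[5,7].
(2·1+1)(2·6+1)(2·7+1) = 585
Δ: 0! 2! 12! / 15! → 1/1365
sum: t=0:+1/518400 = 1/518400
3j²(1 6 7; 0 0 0) = Δ·Π!·Σ² = 7/195  (sign -1)
sum: t=0:+1/1036800 = 1/1036800
3j²(1 6 7; 1 0 -1) = Δ·Π!·Σ² = 4/195  (sign +1)
combine: 4πI² = 585·7/195·4/195 = 28/65
take √, sign -1: I = -0.18514731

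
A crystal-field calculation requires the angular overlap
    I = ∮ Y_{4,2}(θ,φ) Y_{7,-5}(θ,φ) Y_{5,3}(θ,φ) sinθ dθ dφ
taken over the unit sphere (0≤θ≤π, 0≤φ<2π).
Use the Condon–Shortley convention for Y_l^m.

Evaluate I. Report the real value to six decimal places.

Rules hold: Σm=0, L=16 even, 3≤5≤11.
N = 9·15·11 = 1485
Δ = 6!·2!·8!/17! = 1/6126120
Racah Σ t=2..4: t=2:+1/69120 t=3:−1/20736 t=4:+1/69120 = -1/51840
⇒ 3j(4 7 5; 0 0 0)² = 280/21879, sgn +1
Racah Σ t=0..2: t=0:+1/2073600 t=1:−1/604800 t=2:+1/3870720 = -53/58060800
⇒ 3j(4 7 5; 2 -5 3)² = 2809/185640, sgn -1
4πI² = N·(3j₀)²·(3jₘ)² = 14045/48841
I = -1·√(0.287566/4π) = -0.15127378

-0.151274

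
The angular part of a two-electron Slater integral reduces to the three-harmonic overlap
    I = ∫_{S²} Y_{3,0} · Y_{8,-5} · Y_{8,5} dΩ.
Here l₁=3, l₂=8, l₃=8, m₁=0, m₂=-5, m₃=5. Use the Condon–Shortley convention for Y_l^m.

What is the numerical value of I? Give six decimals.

Σlᵢ=19 odd — θ-integrand is odd under cosθ→−cosθ; I=0

0.000000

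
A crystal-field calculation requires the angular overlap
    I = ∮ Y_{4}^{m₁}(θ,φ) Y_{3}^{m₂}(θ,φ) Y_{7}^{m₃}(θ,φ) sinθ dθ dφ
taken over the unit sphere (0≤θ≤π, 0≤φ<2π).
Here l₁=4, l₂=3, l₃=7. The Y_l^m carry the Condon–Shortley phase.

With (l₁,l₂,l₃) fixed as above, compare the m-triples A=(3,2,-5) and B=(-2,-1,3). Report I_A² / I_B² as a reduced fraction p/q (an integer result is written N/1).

44/35

l's match ⇒ only the (l;m) 3-j factors differ between A and B.
A: triangle coeff Δ(4,3,7) = 1/45045; Σ_t [0,0]: t=0:+1/604800 = 1/604800; (3j)²=16/455 [(4 3 7; 3 2 -5)], sign=+1
B: triangle coeff Δ(4,3,7) = 1/45045; Σ_t [0,0]: t=0:+1/69120 = 1/69120; (3j)²=4/143 [(4 3 7; -2 -1 3)], sign=+1
I_A²/I_B² = (16/455)/(4/143) = 44/35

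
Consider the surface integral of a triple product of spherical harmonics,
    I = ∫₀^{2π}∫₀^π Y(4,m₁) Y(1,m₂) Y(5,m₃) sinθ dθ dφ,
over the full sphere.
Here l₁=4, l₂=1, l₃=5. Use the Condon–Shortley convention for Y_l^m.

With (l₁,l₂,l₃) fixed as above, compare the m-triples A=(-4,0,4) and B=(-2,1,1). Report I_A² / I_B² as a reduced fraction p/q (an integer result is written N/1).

Shared (l₁,l₂,l₃)=(4,1,5): N and (l;000)² cancel in I_A²/I_B².
A: Δ = 0!·8!·2!/11! = 1/495; Racah Σ t=0..0: t=0:+1/40320 = 1/40320; ⇒ 3j(4 1 5; -4 0 4)² = 1/55, sgn -1
B: Δ = 0!·8!·2!/11! = 1/495; Racah Σ t=0..0: t=0:+1/2880 = 1/2880; ⇒ 3j(4 1 5; -2 1 1)² = 2/165, sgn +1
I_A²/I_B² = (1/55)/(2/165) = 3/2

3/2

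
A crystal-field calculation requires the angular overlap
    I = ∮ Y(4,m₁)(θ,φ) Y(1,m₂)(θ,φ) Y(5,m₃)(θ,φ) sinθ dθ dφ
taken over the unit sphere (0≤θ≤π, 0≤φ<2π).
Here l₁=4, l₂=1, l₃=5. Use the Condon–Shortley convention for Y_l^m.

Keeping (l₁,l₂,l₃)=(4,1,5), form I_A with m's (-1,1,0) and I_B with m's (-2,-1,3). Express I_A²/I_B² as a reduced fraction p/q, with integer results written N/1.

5/14

Same 4,1,5: normalisation and zero-m 3j drop out of the ratio.
A: Δ: 0! 8! 2! / 11! → 1/495; sum: t=0:+1/1440 = 1/1440; 3j²(4 1 5; -1 1 0) = Δ·Π!·Σ² = 2/99  (sign -1)
B: Δ: 0! 8! 2! / 11! → 1/495; sum: t=0:+1/2880 = 1/2880; 3j²(4 1 5; -2 -1 3) = Δ·Π!·Σ² = 28/495  (sign +1)
I_A²/I_B² = (2/99)/(28/495) = 5/14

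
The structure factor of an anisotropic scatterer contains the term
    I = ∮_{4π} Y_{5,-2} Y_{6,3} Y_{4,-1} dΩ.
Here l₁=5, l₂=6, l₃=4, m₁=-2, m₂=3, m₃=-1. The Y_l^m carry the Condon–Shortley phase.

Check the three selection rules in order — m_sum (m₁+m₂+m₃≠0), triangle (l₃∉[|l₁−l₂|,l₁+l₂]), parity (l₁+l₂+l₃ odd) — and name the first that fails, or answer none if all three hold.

parity

m₁+m₂+m₃ = -2 + 3 − 1 = 0  ✓
triangle: |5−6|=1 ≤ l₃=4 ≤ 5+6=11  ✓
parity: l₁+l₂+l₃ = 15 is odd  ✗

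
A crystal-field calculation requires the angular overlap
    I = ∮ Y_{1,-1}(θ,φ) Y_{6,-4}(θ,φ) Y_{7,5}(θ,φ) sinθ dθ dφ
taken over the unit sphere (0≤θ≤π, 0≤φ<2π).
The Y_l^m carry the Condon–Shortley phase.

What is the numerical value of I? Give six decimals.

m-sum 0 ✓  L=14 even ✓  5≤7≤7 ✓
Π(2lᵢ+1) = 3×13×15 = 585
triangle coeff Δ(1,6,7) = 1/1365
Σ_t [0,0]: t=0:+1/518400 = 1/518400
(3j)²=7/195 [(1 6 7; 0 0 0)], sign=-1
Σ_t [0,0]: t=0:+1/14515200 = 1/14515200
(3j)²=22/455 [(1 6 7; -1 -4 5)], sign=+1
⇒ 4πI² = 66/65
I = (-1)√(66/65/(4π)) = -0.28425647

-0.284256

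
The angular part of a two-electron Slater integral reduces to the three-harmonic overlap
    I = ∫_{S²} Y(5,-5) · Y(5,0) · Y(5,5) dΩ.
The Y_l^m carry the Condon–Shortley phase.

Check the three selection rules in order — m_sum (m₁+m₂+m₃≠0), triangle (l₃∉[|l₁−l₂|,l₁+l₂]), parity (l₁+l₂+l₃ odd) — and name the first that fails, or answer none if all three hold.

m₁+m₂+m₃ = -5 + 0 + 5 = 0  ✓
triangle: |5−5|=0 ≤ l₃=5 ≤ 5+5=10  ✓
parity: l₁+l₂+l₃ = 15 is odd  ✗

parity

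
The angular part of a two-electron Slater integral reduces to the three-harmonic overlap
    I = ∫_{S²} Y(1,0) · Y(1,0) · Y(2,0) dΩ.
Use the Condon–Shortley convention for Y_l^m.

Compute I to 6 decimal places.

m-sum 0 ✓  L=4 even ✓  0≤2≤2 ✓
Π(2lᵢ+1) = 3×3×5 = 45
triangle coeff Δ(1,1,2) = 1/30
Σ_t [0,0]: t=0:+1/1 = 1/1
(3j)²=2/15 [(1 1 2; 0 0 0)], sign=+1
(m-triple is (0,0,0) — same symbol as above.)
⇒ 4πI² = 4/5
I = (+1)√(4/5/(4π)) = 0.25231325

0.252313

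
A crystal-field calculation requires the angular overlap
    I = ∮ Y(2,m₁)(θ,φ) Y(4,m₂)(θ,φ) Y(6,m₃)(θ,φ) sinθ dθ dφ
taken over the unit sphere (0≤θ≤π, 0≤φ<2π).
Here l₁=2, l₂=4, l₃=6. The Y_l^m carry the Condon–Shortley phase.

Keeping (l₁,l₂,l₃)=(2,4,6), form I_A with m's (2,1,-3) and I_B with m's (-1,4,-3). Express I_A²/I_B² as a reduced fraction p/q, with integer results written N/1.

14/1

l's match ⇒ only the (l;m) 3-j factors differ between A and B.
A: triangle coeff Δ(2,4,6) = 1/6435; Σ_t [0,0]: t=0:+1/17280 = 1/17280; (3j)²=14/715 [(2 4 6; 2 1 -3)], sign=-1
B: triangle coeff Δ(2,4,6) = 1/6435; Σ_t [0,0]: t=0:+1/241920 = 1/241920; (3j)²=1/715 [(2 4 6; -1 4 -3)], sign=-1
I_A²/I_B² = (14/715)/(1/715) = 14/1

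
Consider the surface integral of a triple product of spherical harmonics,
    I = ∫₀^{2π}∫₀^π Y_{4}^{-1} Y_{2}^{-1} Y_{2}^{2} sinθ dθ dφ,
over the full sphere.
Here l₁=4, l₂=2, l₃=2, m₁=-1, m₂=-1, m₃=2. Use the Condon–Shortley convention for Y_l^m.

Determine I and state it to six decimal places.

Rules hold: Σm=0, L=8 even, 2≤2≤6.
N = 9·5·5 = 225
Δ = 4!·4!·0!/9! = 1/630
Racah Σ t=2..2: t=2:+1/16 = 1/16
⇒ 3j(4 2 2; 0 0 0)² = 2/35, sgn +1
Racah Σ t=1..1: t=1:−1/144 = -1/144
⇒ 3j(4 2 2; -1 -1 2)² = 1/126, sgn -1
4πI² = N·(3j₀)²·(3jₘ)² = 5/49
I = -1·√(0.102041/4π) = -0.09011188

-0.090112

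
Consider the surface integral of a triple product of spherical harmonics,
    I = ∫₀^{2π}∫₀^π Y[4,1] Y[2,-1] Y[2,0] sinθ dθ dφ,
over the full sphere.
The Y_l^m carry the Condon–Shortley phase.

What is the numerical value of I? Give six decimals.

Rules hold: Σm=0, L=8 even, 2≤2≤6.
N = 9·5·5 = 225
Δ = 4!·4!·0!/9! = 1/630
Racah Σ t=2..2: t=2:+1/16 = 1/16
⇒ 3j(4 2 2; 0 0 0)² = 2/35, sgn +1
Racah Σ t=1..1: t=1:−1/24 = -1/24
⇒ 3j(4 2 2; 1 -1 0)² = 1/21, sgn -1
4πI² = N·(3j₀)²·(3jₘ)² = 30/49
I = -1·√(0.612245/4π) = -0.22072812

-0.220728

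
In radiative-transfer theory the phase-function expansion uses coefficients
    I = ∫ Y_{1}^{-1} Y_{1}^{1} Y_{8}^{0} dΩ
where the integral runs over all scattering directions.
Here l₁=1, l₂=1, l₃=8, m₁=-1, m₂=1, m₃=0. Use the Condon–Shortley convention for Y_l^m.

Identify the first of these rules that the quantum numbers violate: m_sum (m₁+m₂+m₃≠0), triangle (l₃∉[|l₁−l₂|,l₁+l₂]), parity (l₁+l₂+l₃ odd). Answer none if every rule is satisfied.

m₁+m₂+m₃ = -1 + 1 + 0 = 0  ✓
triangle: |1−1|=0 ≤ l₃=8 ≤ 1+1=2  ✗
parity: l₁+l₂+l₃ = 10 is even

triangle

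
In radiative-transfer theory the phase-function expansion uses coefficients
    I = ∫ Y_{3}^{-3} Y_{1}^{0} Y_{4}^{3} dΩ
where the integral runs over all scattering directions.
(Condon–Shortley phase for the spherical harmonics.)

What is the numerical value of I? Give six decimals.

m-sum 0 ✓  L=8 even ✓  2≤4≤4 ✓
Π(2lᵢ+1) = 7×3×9 = 189
triangle coeff Δ(3,1,4) = 1/252
Σ_t [0,0]: t=0:+1/36 = 1/36
(3j)²=4/63 [(3 1 4; 0 0 0)], sign=+1
Σ_t [0,0]: t=0:+1/720 = 1/720
(3j)²=1/36 [(3 1 4; -3 0 3)], sign=-1
⇒ 4πI² = 1/3
I = (-1)√(1/3/(4π)) = -0.16286750

-0.162868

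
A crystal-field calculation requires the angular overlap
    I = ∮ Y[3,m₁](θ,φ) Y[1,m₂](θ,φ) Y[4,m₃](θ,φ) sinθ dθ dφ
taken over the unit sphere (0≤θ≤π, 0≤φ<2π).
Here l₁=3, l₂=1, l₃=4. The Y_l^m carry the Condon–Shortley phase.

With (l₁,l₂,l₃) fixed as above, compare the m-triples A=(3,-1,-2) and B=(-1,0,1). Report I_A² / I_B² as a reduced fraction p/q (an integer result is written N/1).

Shared (l₁,l₂,l₃)=(3,1,4): N and (l;000)² cancel in I_A²/I_B².
A: Δ = 0!·6!·2!/9! = 1/252; Racah Σ t=0..0: t=0:+1/1440 = 1/1440; ⇒ 3j(3 1 4; 3 -1 -2)² = 1/252, sgn +1
B: Δ = 0!·6!·2!/9! = 1/252; Racah Σ t=0..0: t=0:+1/48 = 1/48; ⇒ 3j(3 1 4; -1 0 1)² = 5/84, sgn -1
I_A²/I_B² = (1/252)/(5/84) = 1/15

1/15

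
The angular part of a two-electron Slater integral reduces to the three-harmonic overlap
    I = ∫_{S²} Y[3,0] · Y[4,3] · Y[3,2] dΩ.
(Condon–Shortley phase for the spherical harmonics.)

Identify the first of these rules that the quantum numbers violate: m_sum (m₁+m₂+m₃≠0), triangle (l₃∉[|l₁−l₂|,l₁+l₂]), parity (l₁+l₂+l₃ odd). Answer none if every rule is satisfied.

m_sum

m₁+m₂+m₃ = 0 + 3 + 2 = 5  ✗
triangle: |3−4|=1 ≤ l₃=3 ≤ 3+4=7
parity: l₁+l₂+l₃ = 10 is even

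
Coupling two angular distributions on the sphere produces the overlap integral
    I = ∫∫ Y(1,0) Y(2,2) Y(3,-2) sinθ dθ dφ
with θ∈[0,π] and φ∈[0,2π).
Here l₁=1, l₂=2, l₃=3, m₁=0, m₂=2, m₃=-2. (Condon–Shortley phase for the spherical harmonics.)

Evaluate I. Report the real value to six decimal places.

0.184674

m-sum 0 ✓  L=6 even ✓  1≤3≤3 ✓
Π(2lᵢ+1) = 3×5×7 = 105
triangle coeff Δ(1,2,3) = 1/105
Σ_t [0,0]: t=0:+1/4 = 1/4
(3j)²=3/35 [(1 2 3; 0 0 0)], sign=-1
Σ_t [0,0]: t=0:+1/24 = 1/24
(3j)²=1/21 [(1 2 3; 0 2 -2)], sign=-1
⇒ 4πI² = 3/7
I = (+1)√(3/7/(4π)) = 0.18467439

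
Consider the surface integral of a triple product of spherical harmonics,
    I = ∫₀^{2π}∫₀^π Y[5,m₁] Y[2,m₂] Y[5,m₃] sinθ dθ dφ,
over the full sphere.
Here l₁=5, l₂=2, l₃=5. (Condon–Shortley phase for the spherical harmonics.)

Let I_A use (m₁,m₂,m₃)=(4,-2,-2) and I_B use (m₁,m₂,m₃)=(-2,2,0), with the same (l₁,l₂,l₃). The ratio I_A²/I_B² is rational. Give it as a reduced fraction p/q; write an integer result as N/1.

Same 5,2,5: normalisation and zero-m 3j drop out of the ratio.
A: Δ: 2! 8! 2! / 13! → 1/38610; sum: t=0:+1/20160 = 1/20160; 3j²(5 2 5; 4 -2 -2) = Δ·Π!·Σ² = 12/715  (sign -1)
B: Δ: 2! 8! 2! / 13! → 1/38610; sum: t=2:+1/2880 = 1/2880; 3j²(5 2 5; -2 2 0) = Δ·Π!·Σ² = 14/429  (sign -1)
I_A²/I_B² = (12/715)/(14/429) = 18/35

18/35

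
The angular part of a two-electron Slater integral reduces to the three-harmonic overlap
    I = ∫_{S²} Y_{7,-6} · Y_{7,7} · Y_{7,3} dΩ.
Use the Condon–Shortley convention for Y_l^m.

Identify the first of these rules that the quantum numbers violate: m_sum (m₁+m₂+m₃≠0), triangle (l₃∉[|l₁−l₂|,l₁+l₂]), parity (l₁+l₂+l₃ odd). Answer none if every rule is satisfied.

Σmᵢ = 4  ✗
l₃∈[|l₁−l₂|,l₁+l₂]=[0,14], have l₃=7
Σlᵢ = 21 ⇒ odd

m_sum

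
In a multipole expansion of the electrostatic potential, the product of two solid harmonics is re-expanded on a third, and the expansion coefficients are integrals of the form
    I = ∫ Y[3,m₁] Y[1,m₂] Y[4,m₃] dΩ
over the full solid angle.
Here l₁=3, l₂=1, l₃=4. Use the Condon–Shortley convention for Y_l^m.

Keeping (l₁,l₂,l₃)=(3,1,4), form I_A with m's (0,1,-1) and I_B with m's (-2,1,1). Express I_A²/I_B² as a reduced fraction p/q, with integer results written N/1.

Shared (l₁,l₂,l₃)=(3,1,4): N and (l;000)² cancel in I_A²/I_B².
A: Δ = 0!·6!·2!/9! = 1/252; Racah Σ t=0..0: t=0:+1/72 = 1/72; ⇒ 3j(3 1 4; 0 1 -1)² = 5/126, sgn -1
B: Δ = 0!·6!·2!/9! = 1/252; Racah Σ t=0..0: t=0:+1/240 = 1/240; ⇒ 3j(3 1 4; -2 1 1)² = 1/84, sgn -1
I_A²/I_B² = (5/126)/(1/84) = 10/3

10/3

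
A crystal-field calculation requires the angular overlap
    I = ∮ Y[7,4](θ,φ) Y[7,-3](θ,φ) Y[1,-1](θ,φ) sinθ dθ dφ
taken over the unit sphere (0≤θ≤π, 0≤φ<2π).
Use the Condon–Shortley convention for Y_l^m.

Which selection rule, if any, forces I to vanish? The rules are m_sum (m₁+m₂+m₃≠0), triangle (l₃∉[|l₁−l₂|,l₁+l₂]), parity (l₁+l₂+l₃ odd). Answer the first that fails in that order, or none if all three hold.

parity

Σmᵢ = 0  ✓
l₃∈[|l₁−l₂|,l₁+l₂]=[0,14], have l₃=1  ✓
Σlᵢ = 15 ⇒ odd  ✗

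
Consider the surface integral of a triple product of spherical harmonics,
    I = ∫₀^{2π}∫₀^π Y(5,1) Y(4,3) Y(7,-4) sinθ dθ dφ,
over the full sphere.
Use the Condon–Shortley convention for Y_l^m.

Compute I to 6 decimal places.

-0.069211

Rules hold: Σm=0, L=16 even, 1≤7≤9.
N = 11·9·15 = 1485
Δ = 2!·8!·6!/17! = 1/6126120
Racah Σ t=0..2: t=0:+1/69120 t=1:−1/20736 t=2:+1/69120 = -1/51840
⇒ 3j(5 4 7; 0 0 0)² = 280/21879, sgn +1
Racah Σ t=1..2: t=1:−1/518400 t=2:+1/345600 = 1/1036800
⇒ 3j(5 4 7; 1 3 -4)² = 7/2210, sgn -1
4πI² = N·(3j₀)²·(3jₘ)² = 2940/48841
I = -1·√(0.0601953/4π) = -0.06921121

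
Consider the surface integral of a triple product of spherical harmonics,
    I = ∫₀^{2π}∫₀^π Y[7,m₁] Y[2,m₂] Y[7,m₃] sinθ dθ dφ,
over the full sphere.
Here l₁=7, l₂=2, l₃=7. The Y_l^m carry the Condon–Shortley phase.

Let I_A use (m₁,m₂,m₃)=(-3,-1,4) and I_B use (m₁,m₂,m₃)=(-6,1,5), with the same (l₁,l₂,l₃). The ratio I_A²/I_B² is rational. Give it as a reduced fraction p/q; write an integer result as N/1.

98/143

Shared (l₁,l₂,l₃)=(7,2,7): N and (l;000)² cancel in I_A²/I_B².
A: Δ = 2!·12!·2!/17! = 1/185640; Racah Σ t=0..1: t=0:+1/14515200 t=1:−1/4354560 = -1/6220800; ⇒ 3j(7 2 7; -3 -1 4)² = 77/4420, sgn +1
B: Δ = 2!·12!·2!/17! = 1/185640; Racah Σ t=1..2: t=1:−1/958003200 t=2:+1/79833600 = 1/87091200; ⇒ 3j(7 2 7; -6 1 5)² = 121/4760, sgn +1
I_A²/I_B² = (77/4420)/(121/4760) = 98/143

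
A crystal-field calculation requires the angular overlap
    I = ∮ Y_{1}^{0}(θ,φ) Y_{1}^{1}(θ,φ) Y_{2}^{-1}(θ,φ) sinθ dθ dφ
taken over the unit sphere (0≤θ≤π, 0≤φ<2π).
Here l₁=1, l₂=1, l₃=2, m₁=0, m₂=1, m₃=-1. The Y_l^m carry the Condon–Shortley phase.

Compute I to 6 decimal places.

m-sum 0 ✓  L=4 even ✓  0≤2≤2 ✓
Π(2lᵢ+1) = 3×3×5 = 45
triangle coeff Δ(1,1,2) = 1/30
Σ_t [0,0]: t=0:+1/1 = 1/1
(3j)²=2/15 [(1 1 2; 0 0 0)], sign=+1
Σ_t [0,0]: t=0:+1/2 = 1/2
(3j)²=1/10 [(1 1 2; 0 1 -1)], sign=-1
⇒ 4πI² = 3/5
I = (-1)√(3/5/(4π)) = -0.21850969

-0.218510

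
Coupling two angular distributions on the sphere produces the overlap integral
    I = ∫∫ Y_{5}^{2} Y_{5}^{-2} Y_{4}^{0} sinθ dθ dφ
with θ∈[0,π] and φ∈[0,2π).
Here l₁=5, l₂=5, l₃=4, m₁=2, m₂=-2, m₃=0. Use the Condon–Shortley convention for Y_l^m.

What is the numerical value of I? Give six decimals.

-0.021700

m-sum 0 ✓  L=14 even ✓  0≤4≤10 ✓
Π(2lᵢ+1) = 11×11×9 = 1089
triangle coeff Δ(5,5,4) = 1/3153150
Σ_t [1,5]: t=1:−1/69120 t=2:+1/1728 t=3:−1/576 t=4:+1/1728 t=5:−1/69120 = -7/11520
(3j)²=2/143 [(5 5 4; 0 0 0)], sign=-1
Σ_t [0,3]: t=0:+1/25920 t=1:−1/1920 t=2:+1/1728 t=3:−1/20736 = 1/20736
(3j)²=1/2574 [(5 5 4; 2 -2 0)], sign=+1
⇒ 4πI² = 1/169
I = (-1)√(1/169/(4π)) = -0.02169960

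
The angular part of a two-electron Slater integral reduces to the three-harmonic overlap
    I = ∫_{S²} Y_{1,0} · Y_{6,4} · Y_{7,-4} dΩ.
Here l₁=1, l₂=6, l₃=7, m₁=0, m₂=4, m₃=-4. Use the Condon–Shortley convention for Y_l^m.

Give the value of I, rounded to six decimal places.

0.201000

m-sum 0 ✓  L=14 even ✓  5≤7≤7 ✓
Π(2lᵢ+1) = 3×13×15 = 585
triangle coeff Δ(1,6,7) = 1/1365
Σ_t [0,0]: t=0:+1/518400 = 1/518400
(3j)²=7/195 [(1 6 7; 0 0 0)], sign=-1
Σ_t [0,0]: t=0:+1/7257600 = 1/7257600
(3j)²=11/455 [(1 6 7; 0 4 -4)], sign=-1
⇒ 4πI² = 33/65
I = (+1)√(33/65/(4π)) = 0.20099968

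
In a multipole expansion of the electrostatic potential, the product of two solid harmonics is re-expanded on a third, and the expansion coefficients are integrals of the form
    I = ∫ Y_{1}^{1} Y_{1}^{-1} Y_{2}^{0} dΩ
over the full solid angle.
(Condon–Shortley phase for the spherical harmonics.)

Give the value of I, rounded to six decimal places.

Checks pass: Σm=0; 4 even; l₃=2∈[0,2].
(2·1+1)(2·1+1)(2·2+1) = 45
Δ: 0! 2! 2! / 5! → 1/30
sum: t=0:+1/1 = 1/1
3j²(1 1 2; 0 0 0) = Δ·Π!·Σ² = 2/15  (sign +1)
sum: t=0:+1/4 = 1/4
3j²(1 1 2; 1 -1 0) = Δ·Π!·Σ² = 1/30  (sign +1)
combine: 4πI² = 45·2/15·1/30 = 1/5
take √, sign +1: I = 0.12615663

0.126157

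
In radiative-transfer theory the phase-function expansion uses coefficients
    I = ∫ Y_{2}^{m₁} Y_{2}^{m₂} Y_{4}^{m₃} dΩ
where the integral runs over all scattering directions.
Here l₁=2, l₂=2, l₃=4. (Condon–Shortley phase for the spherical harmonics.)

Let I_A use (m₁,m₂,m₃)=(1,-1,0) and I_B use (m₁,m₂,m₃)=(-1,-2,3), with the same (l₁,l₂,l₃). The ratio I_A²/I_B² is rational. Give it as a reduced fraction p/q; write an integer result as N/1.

16/35

l's match ⇒ only the (l;m) 3-j factors differ between A and B.
A: triangle coeff Δ(2,2,4) = 1/630; Σ_t [0,0]: t=0:+1/36 = 1/36; (3j)²=8/315 [(2 2 4; 1 -1 0)], sign=+1
B: triangle coeff Δ(2,2,4) = 1/630; Σ_t [0,0]: t=0:+1/144 = 1/144; (3j)²=1/18 [(2 2 4; -1 -2 3)], sign=-1
I_A²/I_B² = (8/315)/(1/18) = 16/35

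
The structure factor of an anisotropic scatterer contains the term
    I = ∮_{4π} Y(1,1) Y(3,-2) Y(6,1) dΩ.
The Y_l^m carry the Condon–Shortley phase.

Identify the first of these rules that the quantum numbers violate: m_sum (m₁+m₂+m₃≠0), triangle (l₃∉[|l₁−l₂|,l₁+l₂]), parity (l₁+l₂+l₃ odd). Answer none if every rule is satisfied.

azimuthal sum: 1 − 2 + 1 = 0  ✓
2 ≤ 6 ≤ 4 (triangle on l)  ✗
L = 1 + 3 + 6 = 10 (even)

triangle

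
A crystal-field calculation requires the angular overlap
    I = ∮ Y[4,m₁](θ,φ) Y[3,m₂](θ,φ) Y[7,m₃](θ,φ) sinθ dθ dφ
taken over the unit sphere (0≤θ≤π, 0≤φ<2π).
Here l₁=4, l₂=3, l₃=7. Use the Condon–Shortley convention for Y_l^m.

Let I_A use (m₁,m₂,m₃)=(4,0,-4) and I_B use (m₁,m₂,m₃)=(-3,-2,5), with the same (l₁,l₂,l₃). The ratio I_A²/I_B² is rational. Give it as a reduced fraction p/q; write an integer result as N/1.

Shared (l₁,l₂,l₃)=(4,3,7): N and (l;000)² cancel in I_A²/I_B².
A: Δ = 0!·8!·6!/15! = 1/45045; Racah Σ t=0..0: t=0:+1/1451520 = 1/1451520; ⇒ 3j(4 3 7; 4 0 -4)² = 1/273, sgn -1
B: Δ = 0!·8!·6!/15! = 1/45045; Racah Σ t=0..0: t=0:+1/604800 = 1/604800; ⇒ 3j(4 3 7; -3 -2 5)² = 16/455, sgn +1
I_A²/I_B² = (1/273)/(16/455) = 5/48

5/48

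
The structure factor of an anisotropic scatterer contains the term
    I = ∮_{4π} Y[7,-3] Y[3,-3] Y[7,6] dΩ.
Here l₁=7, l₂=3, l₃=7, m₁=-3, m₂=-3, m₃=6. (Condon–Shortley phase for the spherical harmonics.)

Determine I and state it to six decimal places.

L=17 odd ⇒ parity kills the (l;000) factor ⇒ I = 0

0.000000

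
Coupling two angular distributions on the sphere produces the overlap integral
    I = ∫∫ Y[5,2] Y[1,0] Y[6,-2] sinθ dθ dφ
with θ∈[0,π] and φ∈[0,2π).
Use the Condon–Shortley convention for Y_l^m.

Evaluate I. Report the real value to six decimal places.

Checks pass: Σm=0; 12 even; l₃=6∈[4,6].
(2·5+1)(2·1+1)(2·6+1) = 429
Δ: 0! 10! 2! / 13! → 1/858
sum: t=0:+1/14400 = 1/14400
3j²(5 1 6; 0 0 0) = Δ·Π!·Σ² = 6/143  (sign +1)
sum: t=0:+1/30240 = 1/30240
3j²(5 1 6; 2 0 -2) = Δ·Π!·Σ² = 16/429  (sign +1)
combine: 4πI² = 429·6/143·16/429 = 96/143
take √, sign +1: I = 0.23113338

0.231133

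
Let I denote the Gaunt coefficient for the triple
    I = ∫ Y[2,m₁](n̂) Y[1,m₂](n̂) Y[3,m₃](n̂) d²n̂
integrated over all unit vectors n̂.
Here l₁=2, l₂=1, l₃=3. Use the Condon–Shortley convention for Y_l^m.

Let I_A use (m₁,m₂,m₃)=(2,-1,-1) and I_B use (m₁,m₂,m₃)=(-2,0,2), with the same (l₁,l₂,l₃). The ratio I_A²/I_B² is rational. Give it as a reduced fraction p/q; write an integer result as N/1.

Shared (l₁,l₂,l₃)=(2,1,3): N and (l;000)² cancel in I_A²/I_B².
A: Δ = 0!·4!·2!/7! = 1/105; Racah Σ t=0..0: t=0:+1/48 = 1/48; ⇒ 3j(2 1 3; 2 -1 -1)² = 1/105, sgn +1
B: Δ = 0!·4!·2!/7! = 1/105; Racah Σ t=0..0: t=0:+1/24 = 1/24; ⇒ 3j(2 1 3; -2 0 2)² = 1/21, sgn -1
I_A²/I_B² = (1/105)/(1/21) = 1/5

1/5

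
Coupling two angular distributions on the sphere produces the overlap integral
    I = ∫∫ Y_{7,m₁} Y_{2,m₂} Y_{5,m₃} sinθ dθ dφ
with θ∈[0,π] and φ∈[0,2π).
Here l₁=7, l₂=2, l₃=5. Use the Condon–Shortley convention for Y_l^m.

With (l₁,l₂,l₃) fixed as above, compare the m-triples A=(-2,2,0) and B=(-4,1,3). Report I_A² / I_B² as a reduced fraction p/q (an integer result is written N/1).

l's match ⇒ only the (l;m) 3-j factors differ between A and B.
A: triangle coeff Δ(7,2,5) = 1/15015; Σ_t [4,4]: t=4:+1/345600 = 1/345600; (3j)²=6/715 [(7 2 5; -2 2 0)], sign=-1
B: triangle coeff Δ(7,2,5) = 1/15015; Σ_t [3,3]: t=3:−1/483840 = -1/483840; (3j)²=3/91 [(7 2 5; -4 1 3)], sign=-1
I_A²/I_B² = (6/715)/(3/91) = 14/55

14/55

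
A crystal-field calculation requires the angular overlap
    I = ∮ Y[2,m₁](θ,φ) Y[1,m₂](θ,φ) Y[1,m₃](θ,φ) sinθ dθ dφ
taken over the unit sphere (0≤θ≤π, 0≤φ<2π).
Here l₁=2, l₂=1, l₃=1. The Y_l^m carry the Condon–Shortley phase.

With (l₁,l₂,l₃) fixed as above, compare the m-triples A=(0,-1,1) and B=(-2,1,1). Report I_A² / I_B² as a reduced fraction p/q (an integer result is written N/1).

1/6

l's match ⇒ only the (l;m) 3-j factors differ between A and B.
A: triangle coeff Δ(2,1,1) = 1/30; Σ_t [0,0]: t=0:+1/4 = 1/4; (3j)²=1/30 [(2 1 1; 0 -1 1)], sign=+1
B: triangle coeff Δ(2,1,1) = 1/30; Σ_t [2,2]: t=2:+1/4 = 1/4; (3j)²=1/5 [(2 1 1; -2 1 1)], sign=+1
I_A²/I_B² = (1/30)/(1/5) = 1/6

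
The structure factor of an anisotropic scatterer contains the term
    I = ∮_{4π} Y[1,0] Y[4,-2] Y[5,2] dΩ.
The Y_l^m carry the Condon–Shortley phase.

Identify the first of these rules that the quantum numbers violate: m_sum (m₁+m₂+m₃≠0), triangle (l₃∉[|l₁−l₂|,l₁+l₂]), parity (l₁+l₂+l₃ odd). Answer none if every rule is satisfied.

m₁+m₂+m₃ = 0 − 2 + 2 = 0  ✓
triangle: |1−4|=3 ≤ l₃=5 ≤ 1+4=5  ✓
parity: l₁+l₂+l₃ = 10 is even  ✓

none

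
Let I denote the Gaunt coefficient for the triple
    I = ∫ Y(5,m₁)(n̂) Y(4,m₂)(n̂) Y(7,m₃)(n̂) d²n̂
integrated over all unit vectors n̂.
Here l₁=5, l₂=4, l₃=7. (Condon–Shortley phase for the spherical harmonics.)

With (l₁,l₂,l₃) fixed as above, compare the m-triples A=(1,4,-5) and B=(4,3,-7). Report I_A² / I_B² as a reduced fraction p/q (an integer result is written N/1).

Same 5,4,7: normalisation and zero-m 3j drop out of the ratio.
A: Δ: 2! 8! 6! / 17! → 1/6126120; sum: t=2:+1/2073600 = 1/2073600; 3j²(5 4 7; 1 4 -5) = Δ·Π!·Σ² = 28/1105  (sign +1)
B: Δ: 2! 8! 6! / 17! → 1/6126120; sum: t=1:−1/29030400 = -1/29030400; 3j²(5 4 7; 4 3 -7) = Δ·Π!·Σ² = 21/680  (sign -1)
I_A²/I_B² = (28/1105)/(21/680) = 32/39

32/39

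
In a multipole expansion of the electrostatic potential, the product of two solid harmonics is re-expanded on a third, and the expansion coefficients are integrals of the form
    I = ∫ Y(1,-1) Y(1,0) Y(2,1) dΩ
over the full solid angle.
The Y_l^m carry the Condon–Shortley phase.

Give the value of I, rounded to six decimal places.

-0.218510

m-sum 0 ✓  L=4 even ✓  0≤2≤2 ✓
Π(2lᵢ+1) = 3×3×5 = 45
triangle coeff Δ(1,1,2) = 1/30
Σ_t [0,0]: t=0:+1/1 = 1/1
(3j)²=2/15 [(1 1 2; 0 0 0)], sign=+1
Σ_t [0,0]: t=0:+1/2 = 1/2
(3j)²=1/10 [(1 1 2; -1 0 1)], sign=-1
⇒ 4πI² = 3/5
I = (-1)√(3/5/(4π)) = -0.21850969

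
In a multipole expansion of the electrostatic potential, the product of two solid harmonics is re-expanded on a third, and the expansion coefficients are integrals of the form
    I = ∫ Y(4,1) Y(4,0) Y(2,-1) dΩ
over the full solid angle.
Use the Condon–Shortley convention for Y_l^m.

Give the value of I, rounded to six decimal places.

Checks pass: Σm=0; 10 even; l₃=2∈[0,8].
(2·4+1)(2·4+1)(2·2+1) = 405
Δ: 6! 2! 2! / 11! → 1/13860
sum: t=2:+1/192 t=3:−1/36 t=4:+1/192 = -5/288
3j²(4 4 2; 0 0 0) = Δ·Π!·Σ² = 20/693  (sign -1)
sum: t=2:+1/96 t=3:−1/72 = -1/288
3j²(4 4 2; 1 0 -1) = Δ·Π!·Σ² = 1/462  (sign +1)
combine: 4πI² = 405·20/693·1/462 = 150/5929
take √, sign -1: I = -0.04486937

-0.044869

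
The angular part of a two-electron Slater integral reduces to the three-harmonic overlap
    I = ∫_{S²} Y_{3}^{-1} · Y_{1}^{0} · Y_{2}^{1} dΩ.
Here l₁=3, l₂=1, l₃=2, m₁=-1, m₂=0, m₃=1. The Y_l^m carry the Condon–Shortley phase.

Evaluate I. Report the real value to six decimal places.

m-sum 0 ✓  L=6 even ✓  2≤2≤4 ✓
Π(2lᵢ+1) = 7×3×5 = 105
triangle coeff Δ(3,1,2) = 1/105
Σ_t [1,1]: t=1:−1/4 = -1/4
(3j)²=3/35 [(3 1 2; 0 0 0)], sign=-1
Σ_t [1,1]: t=1:−1/6 = -1/6
(3j)²=8/105 [(3 1 2; -1 0 1)], sign=+1
⇒ 4πI² = 24/35
I = (-1)√(24/35/(4π)) = -0.23359668

-0.233597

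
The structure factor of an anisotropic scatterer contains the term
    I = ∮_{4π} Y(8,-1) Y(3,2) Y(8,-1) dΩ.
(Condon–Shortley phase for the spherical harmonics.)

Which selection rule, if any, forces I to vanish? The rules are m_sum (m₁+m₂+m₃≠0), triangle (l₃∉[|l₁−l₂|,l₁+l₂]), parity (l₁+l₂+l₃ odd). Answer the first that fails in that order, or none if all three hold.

Σmᵢ = 0  ✓
l₃∈[|l₁−l₂|,l₁+l₂]=[5,11], have l₃=8  ✓
Σlᵢ = 19 ⇒ odd  ✗

parity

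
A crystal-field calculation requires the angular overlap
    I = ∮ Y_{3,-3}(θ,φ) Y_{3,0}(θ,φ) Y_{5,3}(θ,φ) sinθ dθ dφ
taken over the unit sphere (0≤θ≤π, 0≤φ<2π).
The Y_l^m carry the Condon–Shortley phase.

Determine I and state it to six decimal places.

0.000000

Σlᵢ=11 odd — θ-integrand is odd under cosθ→−cosθ; I=0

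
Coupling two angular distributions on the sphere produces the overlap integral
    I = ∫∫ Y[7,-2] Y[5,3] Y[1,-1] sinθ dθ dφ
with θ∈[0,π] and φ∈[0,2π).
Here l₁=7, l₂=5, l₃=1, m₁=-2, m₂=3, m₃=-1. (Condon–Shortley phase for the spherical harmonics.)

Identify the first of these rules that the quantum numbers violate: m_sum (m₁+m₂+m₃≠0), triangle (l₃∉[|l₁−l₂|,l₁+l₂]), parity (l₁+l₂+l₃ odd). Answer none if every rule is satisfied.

m₁+m₂+m₃ = -2 + 3 − 1 = 0  ✓
triangle: |7−5|=2 ≤ l₃=1 ≤ 7+5=12  ✗
parity: l₁+l₂+l₃ = 13 is odd

triangle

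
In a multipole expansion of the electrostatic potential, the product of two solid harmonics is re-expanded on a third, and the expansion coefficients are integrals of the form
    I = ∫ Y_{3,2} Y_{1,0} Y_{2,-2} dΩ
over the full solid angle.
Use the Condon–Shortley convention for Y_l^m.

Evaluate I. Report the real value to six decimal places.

0.184674

Rules hold: Σm=0, L=6 even, 2≤2≤4.
N = 7·3·5 = 105
Δ = 2!·4!·0!/7! = 1/105
Racah Σ t=1..1: t=1:−1/4 = -1/4
⇒ 3j(3 1 2; 0 0 0)² = 3/35, sgn -1
Racah Σ t=1..1: t=1:−1/24 = -1/24
⇒ 3j(3 1 2; 2 0 -2)² = 1/21, sgn -1
4πI² = N·(3j₀)²·(3jₘ)² = 3/7
I = +1·√(0.428571/4π) = 0.18467439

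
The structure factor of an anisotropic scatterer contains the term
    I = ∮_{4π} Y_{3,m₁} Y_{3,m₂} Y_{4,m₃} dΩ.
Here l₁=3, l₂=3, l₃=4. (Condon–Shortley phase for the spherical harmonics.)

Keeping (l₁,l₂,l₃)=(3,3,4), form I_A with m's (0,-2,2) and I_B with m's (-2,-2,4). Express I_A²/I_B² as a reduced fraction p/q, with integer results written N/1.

3/70

l's match ⇒ only the (l;m) 3-j factors differ between A and B.
A: triangle coeff Δ(3,3,4) = 1/34650; Σ_t [0,1]: t=0:+1/72 t=1:−1/96 = 1/288; (3j)²=1/462 [(3 3 4; 0 -2 2)], sign=+1
B: triangle coeff Δ(3,3,4) = 1/34650; Σ_t [1,1]: t=1:−1/576 = -1/576; (3j)²=5/99 [(3 3 4; -2 -2 4)], sign=-1
I_A²/I_B² = (1/462)/(5/99) = 3/70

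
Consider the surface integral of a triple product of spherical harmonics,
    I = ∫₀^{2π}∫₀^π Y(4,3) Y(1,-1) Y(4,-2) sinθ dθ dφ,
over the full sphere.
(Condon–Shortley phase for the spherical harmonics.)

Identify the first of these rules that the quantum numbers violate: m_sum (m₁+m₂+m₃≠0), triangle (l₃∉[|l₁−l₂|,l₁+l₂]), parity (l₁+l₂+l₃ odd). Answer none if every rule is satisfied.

parity

m₁+m₂+m₃ = 3 − 1 − 2 = 0  ✓
triangle: |4−1|=3 ≤ l₃=4 ≤ 4+1=5  ✓
parity: l₁+l₂+l₃ = 9 is odd  ✗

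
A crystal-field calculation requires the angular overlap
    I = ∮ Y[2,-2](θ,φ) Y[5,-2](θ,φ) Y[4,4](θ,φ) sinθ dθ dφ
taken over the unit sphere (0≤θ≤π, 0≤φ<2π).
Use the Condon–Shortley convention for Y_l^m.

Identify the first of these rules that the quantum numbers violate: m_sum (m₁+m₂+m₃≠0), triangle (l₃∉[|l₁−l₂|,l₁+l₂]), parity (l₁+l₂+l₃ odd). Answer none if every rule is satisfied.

azimuthal sum: -2 − 2 + 4 = 0  ✓
3 ≤ 4 ≤ 7 (triangle on l)  ✓
L = 2 + 5 + 4 = 11 (odd)  ✗

parity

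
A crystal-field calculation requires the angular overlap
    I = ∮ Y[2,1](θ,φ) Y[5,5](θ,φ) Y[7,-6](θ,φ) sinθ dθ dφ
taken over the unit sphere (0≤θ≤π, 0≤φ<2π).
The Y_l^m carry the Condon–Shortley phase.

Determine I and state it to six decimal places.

0.191646

m-sum 0 ✓  L=14 even ✓  3≤7≤7 ✓
Π(2lᵢ+1) = 5×11×15 = 825
triangle coeff Δ(2,5,7) = 1/15015
Σ_t [0,0]: t=0:+1/57600 = 1/57600
(3j)²=21/715 [(2 5 7; 0 0 0)], sign=-1
Σ_t [0,0]: t=0:+1/21772800 = 1/21772800
(3j)²=2/105 [(2 5 7; 1 5 -6)], sign=-1
⇒ 4πI² = 6/13
I = (+1)√(6/13/(4π)) = 0.19164567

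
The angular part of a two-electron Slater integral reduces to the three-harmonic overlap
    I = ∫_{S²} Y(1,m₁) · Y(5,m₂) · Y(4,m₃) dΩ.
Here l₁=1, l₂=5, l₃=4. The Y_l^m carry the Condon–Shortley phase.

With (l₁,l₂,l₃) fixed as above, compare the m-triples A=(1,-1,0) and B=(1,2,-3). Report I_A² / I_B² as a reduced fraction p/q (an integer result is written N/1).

5/1

l's match ⇒ only the (l;m) 3-j factors differ between A and B.
A: triangle coeff Δ(1,5,4) = 1/495; Σ_t [0,0]: t=0:+1/1152 = 1/1152; (3j)²=1/33 [(1 5 4; 1 -1 0)], sign=+1
B: triangle coeff Δ(1,5,4) = 1/495; Σ_t [0,0]: t=0:+1/10080 = 1/10080; (3j)²=1/165 [(1 5 4; 1 2 -3)], sign=-1
I_A²/I_B² = (1/33)/(1/165) = 5/1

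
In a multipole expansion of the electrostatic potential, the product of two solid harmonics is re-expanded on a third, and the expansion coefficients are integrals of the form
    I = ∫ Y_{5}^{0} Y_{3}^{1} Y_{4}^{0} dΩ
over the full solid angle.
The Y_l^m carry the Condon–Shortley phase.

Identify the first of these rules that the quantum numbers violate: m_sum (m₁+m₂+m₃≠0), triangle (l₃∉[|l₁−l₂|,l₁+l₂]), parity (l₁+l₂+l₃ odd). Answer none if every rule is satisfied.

m_sum

Σmᵢ = 1  ✗
l₃∈[|l₁−l₂|,l₁+l₂]=[2,8], have l₃=4
Σlᵢ = 12 ⇒ even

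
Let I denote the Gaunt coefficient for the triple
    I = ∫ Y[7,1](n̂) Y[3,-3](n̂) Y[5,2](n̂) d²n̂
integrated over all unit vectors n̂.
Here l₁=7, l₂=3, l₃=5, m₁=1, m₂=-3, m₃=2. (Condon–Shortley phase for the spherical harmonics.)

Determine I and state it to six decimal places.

0.000000

l₁+l₂+l₃=15 is odd: 3j(l;000)=0 ⇒ I=0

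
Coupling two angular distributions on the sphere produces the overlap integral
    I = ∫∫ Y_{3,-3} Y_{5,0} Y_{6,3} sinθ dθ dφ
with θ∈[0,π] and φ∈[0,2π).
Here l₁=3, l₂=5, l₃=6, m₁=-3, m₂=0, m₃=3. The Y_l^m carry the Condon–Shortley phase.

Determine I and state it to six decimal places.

0.190675

Rules hold: Σm=0, L=14 even, 2≤6≤8.
N = 7·11·13 = 1001
Δ = 2!·4!·8!/15! = 1/675675
Racah Σ t=0..2: t=0:+1/8640 t=1:−1/2304 t=2:+1/8640 = -7/34560
⇒ 3j(3 5 6; 0 0 0)² = 7/429, sgn -1
Racah Σ t=2..2: t=2:+1/34560 = 1/34560
⇒ 3j(3 5 6; -3 0 3)² = 4/143, sgn -1
4πI² = N·(3j₀)²·(3jₘ)² = 196/429
I = +1·√(0.456876/4π) = 0.19067531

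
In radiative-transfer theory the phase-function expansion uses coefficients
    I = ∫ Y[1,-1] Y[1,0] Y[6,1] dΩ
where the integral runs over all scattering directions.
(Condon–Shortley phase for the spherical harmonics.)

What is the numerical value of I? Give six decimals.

0.000000

l₃=6 ∉ [0,2] — triangle fails ⇒ I = 0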